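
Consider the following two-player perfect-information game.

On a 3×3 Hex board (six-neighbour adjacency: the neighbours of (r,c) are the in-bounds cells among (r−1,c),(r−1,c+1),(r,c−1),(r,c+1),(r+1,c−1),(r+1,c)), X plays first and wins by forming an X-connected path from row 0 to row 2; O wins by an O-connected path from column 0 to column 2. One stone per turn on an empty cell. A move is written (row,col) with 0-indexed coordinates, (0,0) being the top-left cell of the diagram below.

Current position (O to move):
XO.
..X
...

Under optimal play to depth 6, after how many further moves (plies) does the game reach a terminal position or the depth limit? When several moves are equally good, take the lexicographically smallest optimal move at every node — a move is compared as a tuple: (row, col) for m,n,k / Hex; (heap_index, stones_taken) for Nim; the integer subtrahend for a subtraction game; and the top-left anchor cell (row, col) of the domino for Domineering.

PV length from [XO./..X/...]: 4 plies

p1 O@[XO./..X/...]: (0,2)[XOO/..X/...]-1* (1,0)[XO./O.X/...]-1 (1,1)[XO./.OX/...]-1 (2,0)[XO./..X/O..]-1 (2,1)[XO./..X/.O.]-1 (2,2)[XO./..X/..O]-1
p2 X@[XOO/..X/...]: (1,0)[XOO/X.X/...]+1* (1,1)[XOO/.XX/...]-1 (2,0)[XOO/..X/X..]-1 (2,1)[XOO/..X/.X.]-1 (2,2)[XOO/..X/..X]-1
p3 O@[XOO/X.X/...]: (1,1)[XOO/XOX/...]-1* (2,0)[XOO/X.X/O..]-1 (2,1)[XOO/X.X/.O.]-1 (2,2)[XOO/X.X/..O]-1
p4 X@[XOO/XOX/...]: (2,0)[XOO/XOX/X..]+1* (2,1)[XOO/XOX/.X.]-1 (2,2)[XOO/XOX/..X]-1
p5 O@[XOO/XOX/X..] terminal -1; root [XO./..X/...] d6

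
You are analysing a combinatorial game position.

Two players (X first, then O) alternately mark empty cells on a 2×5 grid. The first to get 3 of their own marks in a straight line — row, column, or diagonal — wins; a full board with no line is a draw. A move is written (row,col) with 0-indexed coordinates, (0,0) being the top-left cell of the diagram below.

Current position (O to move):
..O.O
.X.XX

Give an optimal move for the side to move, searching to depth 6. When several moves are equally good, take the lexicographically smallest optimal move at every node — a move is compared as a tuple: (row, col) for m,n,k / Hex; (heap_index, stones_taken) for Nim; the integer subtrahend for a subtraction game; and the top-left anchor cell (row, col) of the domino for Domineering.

ply 1, O at ..O.O/.X.XX | (0,0)=-1→O.O.O/.X.XX; (0,1)=-1→.OO.O/.X.XX; (0,3)=+1→..OOO/.X.XX*; (1,0)=-1→..O.O/OX.XX; (1,2)=+0→..O.O/.XOXX
ply 2: ..OOO/.X.XX is terminal -1 (X); from ..O.O/.X.XX depth 6

O's best at [..O.O/.X.XX]: (0,3)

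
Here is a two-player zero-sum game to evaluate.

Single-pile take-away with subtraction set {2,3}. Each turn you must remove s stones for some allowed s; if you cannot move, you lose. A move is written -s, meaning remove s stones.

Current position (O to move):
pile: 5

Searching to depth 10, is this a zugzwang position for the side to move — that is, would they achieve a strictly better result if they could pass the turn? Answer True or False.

p1 O@[5]: -2[3]-1* -3[2]-1
p2 X@[3]: -2[1]+1* -3[0]+1
p3 O@[1] terminal -1; root [5] d10
suppose O passes — search the same position with X to move:
pass> p1 X@[5]: -2[3]-1* -3[2]-1
pass> p2 O@[3]: -2[1]+1* -3[0]+1
pass> p3 X@[1] terminal -1; root [5] d10
for O: play -1, pass +1

zugzwang(5, O) = True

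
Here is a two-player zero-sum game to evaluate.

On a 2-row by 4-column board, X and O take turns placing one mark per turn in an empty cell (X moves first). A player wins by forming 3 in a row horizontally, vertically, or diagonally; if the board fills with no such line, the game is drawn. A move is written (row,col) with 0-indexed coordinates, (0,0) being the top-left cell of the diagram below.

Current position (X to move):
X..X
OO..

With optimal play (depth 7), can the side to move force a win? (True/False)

X winning at [X..X/OO..]: False

p1 X@[X..X/OO..]: (0,1)[XX.X/OO..]-1 (0,2)[X.XX/OO..]-1 (1,2)[X..X/OOX.]+0* (1,3)[X..X/OO.X]-1
p2 O@[X..X/OOX.]: (0,1)[XO.X/OOX.]+0* (0,2)[X.OX/OOX.]+0 (1,3)[X..X/OOXO]+0
p3 X@[XO.X/OOX.]: (0,2)[XOXX/OOX.]+0* (1,3)[XO.X/OOXX]+0
p4 O@[XOXX/OOX.]: (1,3)[XOXX/OOXO]+0*
p5 X@[XOXX/OOXO] terminal +0; root [X..X/OO..] d7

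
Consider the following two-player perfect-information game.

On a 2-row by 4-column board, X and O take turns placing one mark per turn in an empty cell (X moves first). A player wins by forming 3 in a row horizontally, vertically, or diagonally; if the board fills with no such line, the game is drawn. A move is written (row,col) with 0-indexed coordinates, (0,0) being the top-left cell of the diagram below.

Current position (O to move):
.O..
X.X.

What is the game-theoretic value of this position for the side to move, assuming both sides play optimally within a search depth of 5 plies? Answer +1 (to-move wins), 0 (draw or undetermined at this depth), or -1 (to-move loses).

[.O../X.X.] O move#1: (0,0):-1/OO../X.X., (0,2):-1/.OO./X.X., (0,3):-1/.O.O/X.X., (1,1):+0/.O../XOX.*, (1,3):-1/.O../X.XO
[.O../XOX.] X move#2: (0,0):+0/XO../XOX.*, (0,2):+0/.OX./XOX., (0,3):+0/.O.X/XOX., (1,3):-1/.O../XOXX
[XO../XOX.] O move#3: (0,2):+0/XOO./XOX.*, (0,3):+0/XO.O/XOX., (1,3):+0/XO../XOXO
[XOO./XOX.] X move#4: (0,3):+0/XOOX/XOX.*, (1,3):-1/XOO./XOXX
[XOOX/XOX.] O move#5: (1,3):+0/XOOX/XOXO*
[XOOX/XOXO] end (terminal +0, X#6); searched .O../X.X. to 5

value(.O../X.X., O) = 0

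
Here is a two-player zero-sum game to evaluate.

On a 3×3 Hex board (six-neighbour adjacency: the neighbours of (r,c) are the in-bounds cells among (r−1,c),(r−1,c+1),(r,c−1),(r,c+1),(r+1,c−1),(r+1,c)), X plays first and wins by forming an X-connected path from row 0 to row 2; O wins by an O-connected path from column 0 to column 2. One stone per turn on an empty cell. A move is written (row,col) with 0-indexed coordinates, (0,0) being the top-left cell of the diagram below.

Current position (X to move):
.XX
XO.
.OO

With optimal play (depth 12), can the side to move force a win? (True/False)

X winning at [.XX/XO./.OO]: True

[.XX/XO./.OO] X move#1: (0,0):-1/XXX/XO./.OO, (1,2):-1/.XX/XOX/.OO, (2,0):+1/.XX/XO./XOO*
[.XX/XO./XOO] end (terminal -1, O#2); searched .XX/XO./.OO to 12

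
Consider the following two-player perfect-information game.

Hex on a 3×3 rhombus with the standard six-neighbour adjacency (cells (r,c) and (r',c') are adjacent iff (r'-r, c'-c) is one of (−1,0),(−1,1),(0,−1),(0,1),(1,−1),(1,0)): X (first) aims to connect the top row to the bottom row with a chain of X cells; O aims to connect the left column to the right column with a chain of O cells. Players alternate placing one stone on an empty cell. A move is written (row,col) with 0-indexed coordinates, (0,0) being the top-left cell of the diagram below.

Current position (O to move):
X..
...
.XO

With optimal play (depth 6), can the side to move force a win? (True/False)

ply 1, O at X../.../.XO | (0,1)=-1→XO./.../.XO; (0,2)=-1→X.O/.../.XO; (1,0)=-1→X../O../.XO; (1,1)=+1→X../.O./.XO*; (1,2)=-1→X../..O/.XO; (2,0)=-1→X../.../OXO
ply 2, X at X../.O./.XO | (0,1)=-1→XX./.O./.XO*; (0,2)=-1→X.X/.O./.XO; (1,0)=-1→X../XO./.XO; (1,2)=-1→X../.OX/.XO; (2,0)=-1→X../.O./XXO
ply 3, O at XX./.O./.XO | (0,2)=+1→XXO/.O./.XO*; (1,0)=+1→XX./OO./.XO; (1,2)=+1→XX./.OO/.XO; (2,0)=+1→XX./.O./OXO
ply 4, X at XXO/.O./.XO | (1,0)=-1→XXO/XO./.XO*; (1,2)=-1→XXO/.OX/.XO; (2,0)=-1→XXO/.O./XXO
ply 5, O at XXO/XO./.XO | (1,2)=-1→XXO/XOO/.XO; (2,0)=+1→XXO/XO./OXO*
ply 6: XXO/XO./OXO is terminal -1 (X); from X../.../.XO depth 6

O winning at [X../.../.XO]: True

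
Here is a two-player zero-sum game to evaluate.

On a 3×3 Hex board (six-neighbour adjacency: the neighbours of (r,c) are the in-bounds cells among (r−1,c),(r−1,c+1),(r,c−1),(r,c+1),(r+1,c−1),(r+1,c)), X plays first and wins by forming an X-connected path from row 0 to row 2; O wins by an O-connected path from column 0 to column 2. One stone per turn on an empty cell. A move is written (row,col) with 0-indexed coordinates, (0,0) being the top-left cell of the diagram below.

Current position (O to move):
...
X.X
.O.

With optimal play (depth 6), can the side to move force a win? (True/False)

[.../X.X/.O.] O move#1: (0,0):-1/O../X.X/.O.*, (0,1):-1/.O./X.X/.O., (0,2):-1/..O/X.X/.O., (1,1):-1/.../XOX/.O., (2,0):-1/.../X.X/OO., (2,2):-1/.../X.X/.OO
[O../X.X/.O.] X move#2: (0,1):+1/OX./X.X/.O.*, (0,2):+1/O.X/X.X/.O., (1,1):+1/O../XXX/.O., (2,0):+1/O../X.X/XO., (2,2):+1/O../X.X/.OX
[OX./X.X/.O.] O move#3: (0,2):-1/OXO/X.X/.O.*, (1,1):-1/OX./XOX/.O., (2,0):-1/OX./X.X/OO., (2,2):-1/OX./X.X/.OO
[OXO/X.X/.O.] X move#4: (1,1):+1/OXO/XXX/.O.*, (2,0):+1/OXO/X.X/XO., (2,2):+1/OXO/X.X/.OX
[OXO/XXX/.O.] O move#5: (2,0):-1/OXO/XXX/OO.*, (2,2):-1/OXO/XXX/.OO
[OXO/XXX/OO.] X move#6: (2,2):+1/OXO/XXX/OOX*
[OXO/XXX/OOX] end (terminal -1, O#7); searched .../X.X/.O. to 6

O winning at [.../X.X/.O.]: False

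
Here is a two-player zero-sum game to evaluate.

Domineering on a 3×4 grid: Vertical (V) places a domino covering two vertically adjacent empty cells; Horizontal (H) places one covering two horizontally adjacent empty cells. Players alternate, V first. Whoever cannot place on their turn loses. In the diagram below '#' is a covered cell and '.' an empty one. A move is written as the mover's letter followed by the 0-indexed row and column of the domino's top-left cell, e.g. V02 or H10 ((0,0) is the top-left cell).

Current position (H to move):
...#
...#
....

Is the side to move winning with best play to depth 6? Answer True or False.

H winning at [...#/...#/....]: True

ply 1, H at ...#/...#/.... | H00=-1→##.#/...#/....; H01=-1→.###/...#/....; H10=+1→...#/##.#/....*; H11=+1→...#/.###/....; H20=-1→...#/...#/##..; H21=-1→...#/...#/.##.; H22=-1→...#/...#/..##
ply 2, V at ...#/##.#/.... | V02=-1→..##/####/....*; V12=-1→...#/####/..#.
ply 3, H at ..##/####/.... | H00=+1→####/####/....*; H20=+1→..##/####/##..; H21=+1→..##/####/.##.; H22=+1→..##/####/..##
ply 4: ####/####/.... is terminal -1 (V); from ...#/...#/.... depth 6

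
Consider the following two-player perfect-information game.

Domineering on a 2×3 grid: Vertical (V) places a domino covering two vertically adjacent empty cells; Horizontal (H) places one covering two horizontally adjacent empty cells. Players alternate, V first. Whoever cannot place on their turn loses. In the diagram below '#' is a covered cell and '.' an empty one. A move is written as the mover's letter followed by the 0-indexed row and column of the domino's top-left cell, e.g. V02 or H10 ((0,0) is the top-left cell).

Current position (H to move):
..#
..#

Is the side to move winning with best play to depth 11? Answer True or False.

H winning at [..#/..#]: True

p1 H@[..#/..#]: H00[###/..#]+1* H10[..#/###]+1
p2 V@[###/..#] terminal -1; root [..#/..#] d11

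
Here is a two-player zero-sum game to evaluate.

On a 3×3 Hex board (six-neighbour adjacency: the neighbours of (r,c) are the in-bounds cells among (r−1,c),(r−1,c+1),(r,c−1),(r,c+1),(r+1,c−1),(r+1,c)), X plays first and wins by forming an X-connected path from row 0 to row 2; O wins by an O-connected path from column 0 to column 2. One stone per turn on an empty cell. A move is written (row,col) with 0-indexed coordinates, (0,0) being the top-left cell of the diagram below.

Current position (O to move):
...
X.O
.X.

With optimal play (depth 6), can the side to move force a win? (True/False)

O winning at [.../X.O/.X.]: False

[.../X.O/.X.] O move#1: (0,0):-1/O../X.O/.X.*, (0,1):-1/.O./X.O/.X., (0,2):-1/..O/X.O/.X., (1,1):-1/.../XOO/.X., (2,0):-1/.../X.O/OX., (2,2):-1/.../X.O/.XO
[O../X.O/.X.] X move#2: (0,1):+1/OX./X.O/.X.*, (0,2):-1/O.X/X.O/.X., (1,1):+1/O../XXO/.X., (2,0):-1/O../X.O/XX., (2,2):-1/O../X.O/.XX
[OX./X.O/.X.] O move#3: (0,2):-1/OXO/X.O/.X.*, (1,1):-1/OX./XOO/.X., (2,0):-1/OX./X.O/OX., (2,2):-1/OX./X.O/.XO
[OXO/X.O/.X.] X move#4: (1,1):+1/OXO/XXO/.X.*, (2,0):+1/OXO/X.O/XX., (2,2):+1/OXO/X.O/.XX
[OXO/XXO/.X.] end (terminal -1, O#5); searched .../X.O/.X. to 6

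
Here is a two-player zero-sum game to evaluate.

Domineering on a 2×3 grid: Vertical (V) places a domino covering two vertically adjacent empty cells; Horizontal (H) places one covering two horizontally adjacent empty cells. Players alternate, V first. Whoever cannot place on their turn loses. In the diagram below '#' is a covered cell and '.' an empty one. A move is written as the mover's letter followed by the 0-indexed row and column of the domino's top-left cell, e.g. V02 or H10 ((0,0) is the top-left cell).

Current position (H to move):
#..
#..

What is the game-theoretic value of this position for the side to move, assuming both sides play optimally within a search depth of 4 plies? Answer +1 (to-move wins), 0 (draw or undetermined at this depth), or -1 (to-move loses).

value(#../#.., H) = +1

[#../#..] H move#1: H01:+1/###/#..*, H11:+1/#../###
[###/#..] end (terminal -1, V#2); searched #../#.. to 4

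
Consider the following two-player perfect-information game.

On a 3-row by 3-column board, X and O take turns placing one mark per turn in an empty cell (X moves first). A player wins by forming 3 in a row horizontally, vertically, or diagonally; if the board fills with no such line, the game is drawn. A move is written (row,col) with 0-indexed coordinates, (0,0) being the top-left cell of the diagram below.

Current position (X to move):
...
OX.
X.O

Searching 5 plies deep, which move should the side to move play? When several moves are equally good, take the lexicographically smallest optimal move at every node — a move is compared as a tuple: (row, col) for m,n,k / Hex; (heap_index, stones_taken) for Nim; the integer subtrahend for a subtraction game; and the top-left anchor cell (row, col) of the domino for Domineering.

ply 1, X at .../OX./X.O | (0,0)=+0→X../OX./X.O; (0,1)=+1→.X./OX./X.O*; (0,2)=+1→..X/OX./X.O; (1,2)=+0→.../OXX/X.O; (2,1)=+1→.../OX./XXO
ply 2, O at .X./OX./X.O | (0,0)=-1→OX./OX./X.O*; (0,2)=-1→.XO/OX./X.O; (1,2)=-1→.X./OXO/X.O; (2,1)=-1→.X./OX./XOO
ply 3, X at OX./OX./X.O | (0,2)=+1→OXX/OX./X.O*; (1,2)=+1→OX./OXX/X.O; (2,1)=+1→OX./OX./XXO
ply 4: OXX/OX./X.O is terminal -1 (O); from .../OX./X.O depth 5

X's best at [.../OX./X.O]: (0,1)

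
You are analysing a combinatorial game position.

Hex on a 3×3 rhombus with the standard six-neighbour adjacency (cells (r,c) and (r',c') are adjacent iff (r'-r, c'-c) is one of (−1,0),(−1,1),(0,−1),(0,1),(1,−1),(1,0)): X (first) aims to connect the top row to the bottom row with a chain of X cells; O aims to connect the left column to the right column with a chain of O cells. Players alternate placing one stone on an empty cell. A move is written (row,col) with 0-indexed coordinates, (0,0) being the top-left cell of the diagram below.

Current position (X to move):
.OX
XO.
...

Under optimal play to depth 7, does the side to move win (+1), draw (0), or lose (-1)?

p1 X@[.OX/XO./...]: (0,0)[XOX/XO./...]+1* (1,2)[.OX/XOX/...]+1 (2,0)[.OX/XO./X..]+1 (2,1)[.OX/XO./.X.]-1 (2,2)[.OX/XO./..X]-1
p2 O@[XOX/XO./...]: (1,2)[XOX/XOO/...]-1* (2,0)[XOX/XO./O..]-1 (2,1)[XOX/XO./.O.]-1 (2,2)[XOX/XO./..O]-1
p3 X@[XOX/XOO/...]: (2,0)[XOX/XOO/X..]+1* (2,1)[XOX/XOO/.X.]-1 (2,2)[XOX/XOO/..X]-1
p4 O@[XOX/XOO/X..] terminal -1; root [.OX/XO./...] d7

value(.OX/XO./..., X) = +1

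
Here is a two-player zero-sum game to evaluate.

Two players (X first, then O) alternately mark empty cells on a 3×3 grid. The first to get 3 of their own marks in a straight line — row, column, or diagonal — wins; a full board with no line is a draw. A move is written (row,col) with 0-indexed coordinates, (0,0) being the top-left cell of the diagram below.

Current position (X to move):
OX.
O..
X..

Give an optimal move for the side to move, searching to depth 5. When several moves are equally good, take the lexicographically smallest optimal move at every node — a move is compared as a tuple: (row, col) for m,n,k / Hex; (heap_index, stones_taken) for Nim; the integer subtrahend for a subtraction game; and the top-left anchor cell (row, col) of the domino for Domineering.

X's best at [OX./O../X..]: (1,1)

p1 X@[OX./O../X..]: (0,2)[OXX/O../X..]-1 (1,1)[OX./OX./X..]+1* (1,2)[OX./O.X/X..]+1 (2,1)[OX./O../XX.]+1 (2,2)[OX./O../X.X]+1
p2 O@[OX./OX./X..]: (0,2)[OXO/OX./X..]-1* (1,2)[OX./OXO/X..]-1 (2,1)[OX./OX./XO.]-1 (2,2)[OX./OX./X.O]-1
p3 X@[OXO/OX./X..]: (1,2)[OXO/OXX/X..]+0 (2,1)[OXO/OX./XX.]+1* (2,2)[OXO/OX./X.X]+0
p4 O@[OXO/OX./XX.] terminal -1; root [OX./O../X..] d5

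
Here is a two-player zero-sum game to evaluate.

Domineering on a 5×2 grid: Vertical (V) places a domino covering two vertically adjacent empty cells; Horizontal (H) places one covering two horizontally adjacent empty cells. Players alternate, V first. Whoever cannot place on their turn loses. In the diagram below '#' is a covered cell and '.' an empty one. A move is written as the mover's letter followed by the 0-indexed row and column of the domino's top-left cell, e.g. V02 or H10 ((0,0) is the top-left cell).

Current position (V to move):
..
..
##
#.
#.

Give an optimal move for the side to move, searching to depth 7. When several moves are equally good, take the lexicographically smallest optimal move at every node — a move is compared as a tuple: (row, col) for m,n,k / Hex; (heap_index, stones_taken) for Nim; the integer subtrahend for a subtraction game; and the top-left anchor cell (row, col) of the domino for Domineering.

V's best at [../../##/#./#.]: V00

ply 1, V at ../../##/#./#. | V00=+1→#./#./##/#./#.*; V01=+1→.#/.#/##/#./#.; V31=-1→../../##/##/##
ply 2: #./#./##/#./#. is terminal -1 (H); from ../../##/#./#. depth 7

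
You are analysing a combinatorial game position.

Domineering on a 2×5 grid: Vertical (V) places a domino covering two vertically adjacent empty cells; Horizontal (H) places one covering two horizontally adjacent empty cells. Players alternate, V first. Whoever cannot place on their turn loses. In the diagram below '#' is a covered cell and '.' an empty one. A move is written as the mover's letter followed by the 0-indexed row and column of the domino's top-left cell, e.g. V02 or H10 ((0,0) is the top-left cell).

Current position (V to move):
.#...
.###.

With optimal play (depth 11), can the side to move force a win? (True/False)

V winning at [.#.../.###.]: True

p1 V@[.#.../.###.]: V00[##.../####.]-1 V04[.#..#/.####]+1*
p2 H@[.#..#/.####]: H02[.####/.####]-1*
p3 V@[.####/.####]: V00[#####/#####]+1*
p4 H@[#####/#####] terminal -1; root [.#.../.###.] d11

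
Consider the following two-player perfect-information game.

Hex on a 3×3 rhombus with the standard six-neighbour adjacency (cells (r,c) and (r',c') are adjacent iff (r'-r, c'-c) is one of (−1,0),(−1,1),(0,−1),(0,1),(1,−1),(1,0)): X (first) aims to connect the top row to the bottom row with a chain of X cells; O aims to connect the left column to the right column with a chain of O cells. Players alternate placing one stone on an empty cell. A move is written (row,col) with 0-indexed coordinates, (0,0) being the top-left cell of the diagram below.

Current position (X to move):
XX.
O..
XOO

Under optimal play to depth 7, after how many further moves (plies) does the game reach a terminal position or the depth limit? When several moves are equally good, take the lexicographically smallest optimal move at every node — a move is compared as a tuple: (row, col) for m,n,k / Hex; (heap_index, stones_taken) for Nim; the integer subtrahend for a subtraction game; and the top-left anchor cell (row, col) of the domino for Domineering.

PV length from [XX./O../XOO]: 1 ply

[XX./O../XOO] X move#1: (0,2):-1/XXX/O../XOO, (1,1):+1/XX./OX./XOO*, (1,2):-1/XX./O.X/XOO
[XX./OX./XOO] end (terminal -1, O#2); searched XX./O../XOO to 7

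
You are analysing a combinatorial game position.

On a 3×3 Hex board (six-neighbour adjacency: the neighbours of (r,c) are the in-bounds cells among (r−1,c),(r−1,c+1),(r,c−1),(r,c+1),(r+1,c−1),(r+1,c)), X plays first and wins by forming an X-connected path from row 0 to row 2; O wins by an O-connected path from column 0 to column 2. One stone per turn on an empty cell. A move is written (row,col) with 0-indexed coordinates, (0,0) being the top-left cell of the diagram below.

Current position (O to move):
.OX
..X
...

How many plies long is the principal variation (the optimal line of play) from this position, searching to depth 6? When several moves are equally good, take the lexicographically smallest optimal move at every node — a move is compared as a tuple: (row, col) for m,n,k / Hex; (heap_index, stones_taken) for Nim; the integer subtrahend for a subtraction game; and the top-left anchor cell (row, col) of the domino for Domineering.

PV length from [.OX/..X/...]: 6 plies

[.OX/..X/...] O move#1: (0,0):-1/OOX/..X/...*, (1,0):-1/.OX/O.X/..., (1,1):-1/.OX/.OX/..., (2,0):-1/.OX/..X/O.., (2,1):-1/.OX/..X/.O., (2,2):-1/.OX/..X/..O
[OOX/..X/...] X move#2: (1,0):+1/OOX/X.X/...*, (1,1):+1/OOX/.XX/..., (2,0):+1/OOX/..X/X.., (2,1):+1/OOX/..X/.X., (2,2):+1/OOX/..X/..X
[OOX/X.X/...] O move#3: (1,1):-1/OOX/XOX/...*, (2,0):-1/OOX/X.X/O.., (2,1):-1/OOX/X.X/.O., (2,2):-1/OOX/X.X/..O
[OOX/XOX/...] X move#4: (2,0):+1/OOX/XOX/X..*, (2,1):+1/OOX/XOX/.X., (2,2):+1/OOX/XOX/..X
[OOX/XOX/X..] O move#5: (2,1):-1/OOX/XOX/XO.*, (2,2):-1/OOX/XOX/X.O
[OOX/XOX/XO.] X move#6: (2,2):+1/OOX/XOX/XOX*
[OOX/XOX/XOX] end (terminal -1, O#7); searched .OX/..X/... to 6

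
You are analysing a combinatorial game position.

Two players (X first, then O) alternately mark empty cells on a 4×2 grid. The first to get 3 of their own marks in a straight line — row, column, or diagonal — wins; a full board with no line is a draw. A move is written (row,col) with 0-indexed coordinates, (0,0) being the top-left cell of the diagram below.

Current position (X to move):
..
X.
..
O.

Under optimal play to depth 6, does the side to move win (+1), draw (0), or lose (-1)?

p1 X@[../X./../O.]: (0,0)[X./X./../O.]+0* (0,1)[.X/X./../O.]+0 (1,1)[../XX/../O.]+0 (2,0)[../X./X./O.]+0 (2,1)[../X./.X/O.]+0 (3,1)[../X./../OX]+0
p2 O@[X./X./../O.]: (0,1)[XO/X./../O.]-1 (1,1)[X./XO/../O.]-1 (2,0)[X./X./O./O.]+0* (2,1)[X./X./.O/O.]-1 (3,1)[X./X./../OO]-1
p3 X@[X./X./O./O.]: (0,1)[XX/X./O./O.]+0* (1,1)[X./XX/O./O.]+0 (2,1)[X./X./OX/O.]+0 (3,1)[X./X./O./OX]+0
p4 O@[XX/X./O./O.]: (1,1)[XX/XO/O./O.]+0* (2,1)[XX/X./OO/O.]+0 (3,1)[XX/X./O./OO]+0
p5 X@[XX/XO/O./O.]: (2,1)[XX/XO/OX/O.]+0* (3,1)[XX/XO/O./OX]+0
p6 O@[XX/XO/OX/O.]: (3,1)[XX/XO/OX/OO]+0*
p7 X@[XX/XO/OX/OO] terminal +0; root [../X./../O.] d6

value(../X./../O., X) = 0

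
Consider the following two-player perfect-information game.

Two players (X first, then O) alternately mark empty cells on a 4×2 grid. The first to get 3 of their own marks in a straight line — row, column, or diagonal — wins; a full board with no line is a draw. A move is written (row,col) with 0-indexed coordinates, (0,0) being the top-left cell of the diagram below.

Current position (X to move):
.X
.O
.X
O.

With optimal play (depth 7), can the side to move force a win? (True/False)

X winning at [.X/.O/.X/O.]: False

p1 X@[.X/.O/.X/O.]: (0,0)[XX/.O/.X/O.]+0* (1,0)[.X/XO/.X/O.]+0 (2,0)[.X/.O/XX/O.]+0 (3,1)[.X/.O/.X/OX]+0
p2 O@[XX/.O/.X/O.]: (1,0)[XX/OO/.X/O.]+0* (2,0)[XX/.O/OX/O.]+0 (3,1)[XX/.O/.X/OO]+0
p3 X@[XX/OO/.X/O.]: (2,0)[XX/OO/XX/O.]+0* (3,1)[XX/OO/.X/OX]-1
p4 O@[XX/OO/XX/O.]: (3,1)[XX/OO/XX/OO]+0*
p5 X@[XX/OO/XX/OO] terminal +0; root [.X/.O/.X/O.] d7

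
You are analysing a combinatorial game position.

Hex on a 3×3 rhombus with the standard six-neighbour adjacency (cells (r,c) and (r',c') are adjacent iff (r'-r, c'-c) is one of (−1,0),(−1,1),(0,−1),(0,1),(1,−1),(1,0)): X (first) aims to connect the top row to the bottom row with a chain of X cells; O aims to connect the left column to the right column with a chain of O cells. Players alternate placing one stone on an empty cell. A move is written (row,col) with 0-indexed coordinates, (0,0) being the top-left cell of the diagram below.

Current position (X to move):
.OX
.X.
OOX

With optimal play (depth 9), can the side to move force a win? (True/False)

p1 X@[.OX/.X./OOX]: (0,0)[XOX/.X./OOX]-1 (1,0)[.OX/XX./OOX]-1 (1,2)[.OX/.XX/OOX]+1*
p2 O@[.OX/.XX/OOX] terminal -1; root [.OX/.X./OOX] d9

X winning at [.OX/.X./OOX]: True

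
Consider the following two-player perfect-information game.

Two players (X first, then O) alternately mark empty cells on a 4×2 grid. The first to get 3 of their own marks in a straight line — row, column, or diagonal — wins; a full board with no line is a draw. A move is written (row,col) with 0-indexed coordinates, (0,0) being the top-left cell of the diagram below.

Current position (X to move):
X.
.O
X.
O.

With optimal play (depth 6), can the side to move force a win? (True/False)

ply 1, X at X./.O/X./O. | (0,1)=+0→XX/.O/X./O.; (1,0)=+1→X./XO/X./O.*; (2,1)=+0→X./.O/XX/O.; (3,1)=+0→X./.O/X./OX
ply 2: X./XO/X./O. is terminal -1 (O); from X./.O/X./O. depth 6

X winning at [X./.O/X./O.]: True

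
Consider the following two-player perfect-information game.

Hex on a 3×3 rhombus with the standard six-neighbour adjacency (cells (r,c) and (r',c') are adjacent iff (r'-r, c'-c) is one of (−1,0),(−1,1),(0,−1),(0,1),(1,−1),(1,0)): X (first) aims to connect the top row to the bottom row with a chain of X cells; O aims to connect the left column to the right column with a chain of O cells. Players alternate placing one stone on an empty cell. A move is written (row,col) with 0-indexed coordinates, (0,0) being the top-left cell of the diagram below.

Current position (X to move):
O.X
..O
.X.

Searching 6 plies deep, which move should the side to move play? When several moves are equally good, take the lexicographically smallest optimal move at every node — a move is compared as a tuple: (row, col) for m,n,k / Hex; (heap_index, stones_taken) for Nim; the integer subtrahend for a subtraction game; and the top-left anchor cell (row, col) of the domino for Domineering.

ply 1, X at O.X/..O/.X. | (0,1)=-1→OXX/..O/.X.; (1,0)=-1→O.X/X.O/.X.; (1,1)=+1→O.X/.XO/.X.*; (2,0)=-1→O.X/..O/XX.; (2,2)=-1→O.X/..O/.XX
ply 2: O.X/.XO/.X. is terminal -1 (O); from O.X/..O/.X. depth 6

X's best at [O.X/..O/.X.]: (1,1)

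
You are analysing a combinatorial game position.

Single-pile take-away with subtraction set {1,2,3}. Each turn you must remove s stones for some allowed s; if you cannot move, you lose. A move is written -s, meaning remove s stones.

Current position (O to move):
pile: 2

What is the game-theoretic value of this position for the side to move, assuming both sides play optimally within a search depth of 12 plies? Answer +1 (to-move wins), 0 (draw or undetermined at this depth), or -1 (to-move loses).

value(2, O) = +1

[2] O move#1: -1:-1/1, -2:+1/0*
[0] end (terminal -1, X#2); searched 2 to 12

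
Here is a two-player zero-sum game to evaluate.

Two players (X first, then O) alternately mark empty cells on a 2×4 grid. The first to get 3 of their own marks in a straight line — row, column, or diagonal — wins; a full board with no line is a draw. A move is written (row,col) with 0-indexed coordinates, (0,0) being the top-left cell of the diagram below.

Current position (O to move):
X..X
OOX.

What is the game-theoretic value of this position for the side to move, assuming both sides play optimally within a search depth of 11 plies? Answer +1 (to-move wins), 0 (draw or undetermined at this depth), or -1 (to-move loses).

value(X..X/OOX., O) = 0

p1 O@[X..X/OOX.]: (0,1)[XO.X/OOX.]+0* (0,2)[X.OX/OOX.]+0 (1,3)[X..X/OOXO]+0
p2 X@[XO.X/OOX.]: (0,2)[XOXX/OOX.]+0* (1,3)[XO.X/OOXX]+0
p3 O@[XOXX/OOX.]: (1,3)[XOXX/OOXO]+0*
p4 X@[XOXX/OOXO] terminal +0; root [X..X/OOX.] d11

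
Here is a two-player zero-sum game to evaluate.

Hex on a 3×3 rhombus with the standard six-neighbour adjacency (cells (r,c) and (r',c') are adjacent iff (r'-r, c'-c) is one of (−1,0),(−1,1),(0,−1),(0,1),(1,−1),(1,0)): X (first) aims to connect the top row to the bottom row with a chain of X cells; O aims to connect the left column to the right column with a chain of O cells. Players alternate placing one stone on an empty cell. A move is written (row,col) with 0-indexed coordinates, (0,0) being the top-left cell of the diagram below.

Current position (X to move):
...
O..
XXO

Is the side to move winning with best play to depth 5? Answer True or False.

X winning at [.../O../XXO]: True

[.../O../XXO] X move#1: (0,0):-1/X../O../XXO, (0,1):-1/.X./O../XXO, (0,2):+1/..X/O../XXO*, (1,1):+1/.../OX./XXO, (1,2):-1/.../O.X/XXO
[..X/O../XXO] O move#2: (0,0):-1/O.X/O../XXO*, (0,1):-1/.OX/O../XXO, (1,1):-1/..X/OO./XXO, (1,2):-1/..X/O.O/XXO
[O.X/O../XXO] X move#3: (0,1):+1/OXX/O../XXO*, (1,1):+1/O.X/OX./XXO, (1,2):+1/O.X/O.X/XXO
[OXX/O../XXO] O move#4: (1,1):-1/OXX/OO./XXO*, (1,2):-1/OXX/O.O/XXO
[OXX/OO./XXO] X move#5: (1,2):+1/OXX/OOX/XXO*
[OXX/OOX/XXO] end (terminal -1, O#6); searched .../O../XXO to 5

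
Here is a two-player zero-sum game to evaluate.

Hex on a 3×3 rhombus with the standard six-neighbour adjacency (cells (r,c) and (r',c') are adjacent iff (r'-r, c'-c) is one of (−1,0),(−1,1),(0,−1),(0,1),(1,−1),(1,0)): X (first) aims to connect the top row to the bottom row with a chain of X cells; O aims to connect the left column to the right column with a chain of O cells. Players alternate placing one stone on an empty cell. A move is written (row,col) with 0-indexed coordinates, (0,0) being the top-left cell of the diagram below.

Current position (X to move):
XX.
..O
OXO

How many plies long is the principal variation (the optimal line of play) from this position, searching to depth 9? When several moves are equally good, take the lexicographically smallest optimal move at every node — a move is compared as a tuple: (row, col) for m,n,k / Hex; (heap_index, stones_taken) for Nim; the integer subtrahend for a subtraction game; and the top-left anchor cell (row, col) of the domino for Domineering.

PV length from [XX./..O/OXO]: 1 ply

[XX./..O/OXO] X move#1: (0,2):-1/XXX/..O/OXO, (1,0):-1/XX./X.O/OXO, (1,1):+1/XX./.XO/OXO*
[XX./.XO/OXO] end (terminal -1, O#2); searched XX./..O/OXO to 9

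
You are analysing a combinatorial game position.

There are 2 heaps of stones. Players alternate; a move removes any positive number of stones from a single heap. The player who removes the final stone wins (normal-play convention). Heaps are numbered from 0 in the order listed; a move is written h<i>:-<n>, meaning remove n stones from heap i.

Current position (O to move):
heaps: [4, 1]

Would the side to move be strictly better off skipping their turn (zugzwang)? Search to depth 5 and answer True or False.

zugzwang((4,1), O) = False

p1 O@[(4,1)]: h0:-1[(3,1)]-1 h0:-2[(2,1)]-1 h0:-3[(1,1)]+1* h0:-4[(0,1)]-1 h1:-1[(4,0)]-1
p2 X@[(1,1)]: h0:-1[(0,1)]-1* h1:-1[(1,0)]-1
p3 O@[(0,1)]: h1:-1[(0,0)]+1*
p4 X@[(0,0)] terminal -1; root [(4,1)] d5
pass branch (X moves first from the same position):
  | p1 X@[(4,1)]: h0:-1[(3,1)]-1 h0:-2[(2,1)]-1 h0:-3[(1,1)]+1* h0:-4[(0,1)]-1 h1:-1[(4,0)]-1
  | p2 O@[(1,1)]: h0:-1[(0,1)]-1* h1:-1[(1,0)]-1
  | p3 X@[(0,1)]: h1:-1[(0,0)]+1*
  | p4 O@[(0,0)] terminal -1; root [(4,1)] d5
O moving scores +1; O passing scores -1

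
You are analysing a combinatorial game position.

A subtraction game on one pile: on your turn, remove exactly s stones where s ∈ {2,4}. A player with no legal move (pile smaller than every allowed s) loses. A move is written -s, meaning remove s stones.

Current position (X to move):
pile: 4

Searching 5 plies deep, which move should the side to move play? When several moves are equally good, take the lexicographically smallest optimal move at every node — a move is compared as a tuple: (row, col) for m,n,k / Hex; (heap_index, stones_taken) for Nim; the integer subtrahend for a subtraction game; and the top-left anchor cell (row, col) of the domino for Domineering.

[4] X move#1: -2:-1/2, -4:+1/0*
[0] end (terminal -1, O#2); searched 4 to 5

X's best at [4]: -4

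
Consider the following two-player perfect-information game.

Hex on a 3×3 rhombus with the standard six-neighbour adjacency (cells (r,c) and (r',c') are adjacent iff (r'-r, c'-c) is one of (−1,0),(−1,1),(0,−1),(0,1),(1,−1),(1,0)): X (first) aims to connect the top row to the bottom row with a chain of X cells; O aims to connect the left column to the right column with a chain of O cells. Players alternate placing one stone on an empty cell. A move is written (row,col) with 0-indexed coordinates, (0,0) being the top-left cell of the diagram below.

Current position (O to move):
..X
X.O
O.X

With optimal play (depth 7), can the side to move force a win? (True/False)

O winning at [..X/X.O/O.X]: True

ply 1, O at ..X/X.O/O.X | (0,0)=+1→O.X/X.O/O.X*; (0,1)=+1→.OX/X.O/O.X; (1,1)=+1→..X/XOO/O.X; (2,1)=+1→..X/X.O/OOX
ply 2, X at O.X/X.O/O.X | (0,1)=-1→OXX/X.O/O.X*; (1,1)=-1→O.X/XXO/O.X; (2,1)=-1→O.X/X.O/OXX
ply 3, O at OXX/X.O/O.X | (1,1)=+1→OXX/XOO/O.X*; (2,1)=+1→OXX/X.O/OOX
ply 4: OXX/XOO/O.X is terminal -1 (X); from ..X/X.O/O.X depth 7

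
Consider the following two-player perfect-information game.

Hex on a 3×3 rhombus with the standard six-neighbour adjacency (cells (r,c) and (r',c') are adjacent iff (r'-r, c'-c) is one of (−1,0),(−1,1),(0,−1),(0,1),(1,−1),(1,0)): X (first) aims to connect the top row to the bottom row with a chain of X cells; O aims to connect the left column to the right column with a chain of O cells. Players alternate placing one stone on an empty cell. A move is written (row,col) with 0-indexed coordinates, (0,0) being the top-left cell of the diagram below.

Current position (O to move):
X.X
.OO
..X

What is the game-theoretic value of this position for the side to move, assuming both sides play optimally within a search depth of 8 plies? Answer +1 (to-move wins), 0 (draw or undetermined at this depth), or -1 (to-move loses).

[X.X/.OO/..X] O move#1: (0,1):+1/XOX/.OO/..X*, (1,0):+1/X.X/OOO/..X, (2,0):+1/X.X/.OO/O.X, (2,1):+1/X.X/.OO/.OX
[XOX/.OO/..X] X move#2: (1,0):-1/XOX/XOO/..X*, (2,0):-1/XOX/.OO/X.X, (2,1):-1/XOX/.OO/.XX
[XOX/XOO/..X] O move#3: (2,0):+1/XOX/XOO/O.X*, (2,1):-1/XOX/XOO/.OX
[XOX/XOO/O.X] end (terminal -1, X#4); searched X.X/.OO/..X to 8

value(X.X/.OO/..X, O) = +1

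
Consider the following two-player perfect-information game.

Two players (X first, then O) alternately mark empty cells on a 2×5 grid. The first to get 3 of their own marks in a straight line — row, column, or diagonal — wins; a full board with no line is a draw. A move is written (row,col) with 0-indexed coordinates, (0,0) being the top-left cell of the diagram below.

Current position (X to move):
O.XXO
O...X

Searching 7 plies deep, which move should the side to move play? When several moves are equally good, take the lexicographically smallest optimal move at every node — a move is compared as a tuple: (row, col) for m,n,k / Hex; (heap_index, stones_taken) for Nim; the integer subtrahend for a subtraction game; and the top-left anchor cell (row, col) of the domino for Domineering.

X's best at [O.XXO/O...X]: (0,1)

[O.XXO/O...X] X move#1: (0,1):+1/OXXXO/O...X*, (1,1):+0/O.XXO/OX..X, (1,2):+1/O.XXO/O.X.X, (1,3):+1/O.XXO/O..XX
[OXXXO/O...X] end (terminal -1, O#2); searched O.XXO/O...X to 7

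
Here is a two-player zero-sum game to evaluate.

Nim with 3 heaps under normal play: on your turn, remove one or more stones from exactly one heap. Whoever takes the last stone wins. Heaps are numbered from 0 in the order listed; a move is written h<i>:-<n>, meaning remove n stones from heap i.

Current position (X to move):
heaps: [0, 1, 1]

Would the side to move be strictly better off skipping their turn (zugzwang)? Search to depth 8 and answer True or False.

zugzwang((0,1,1), X) = True

p1 X@[(0,1,1)]: h1:-1[(0,0,1)]-1* h2:-1[(0,1,0)]-1
p2 O@[(0,0,1)]: h2:-1[(0,0,0)]+1*
p3 X@[(0,0,0)] terminal -1; root [(0,1,1)] d8
if X skipped the turn, O would face:
~ p1 O@[(0,1,1)]: h1:-1[(0,0,1)]-1* h2:-1[(0,1,0)]-1
~ p2 X@[(0,0,1)]: h2:-1[(0,0,0)]+1*
~ p3 O@[(0,0,0)] terminal -1; root [(0,1,1)] d8
compare (X): move=-1 vs pass=+1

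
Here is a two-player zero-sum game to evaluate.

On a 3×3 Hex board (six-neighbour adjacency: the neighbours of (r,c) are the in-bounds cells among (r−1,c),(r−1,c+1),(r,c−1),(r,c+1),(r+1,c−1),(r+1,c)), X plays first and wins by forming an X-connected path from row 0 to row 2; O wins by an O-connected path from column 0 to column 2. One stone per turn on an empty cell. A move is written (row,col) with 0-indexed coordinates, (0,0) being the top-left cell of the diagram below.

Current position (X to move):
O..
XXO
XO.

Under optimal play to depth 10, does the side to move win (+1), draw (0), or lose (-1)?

[O../XXO/XO.] X move#1: (0,1):+1/OX./XXO/XO.*, (0,2):+1/O.X/XXO/XO., (2,2):+1/O../XXO/XOX
[OX./XXO/XO.] end (terminal -1, O#2); searched O../XXO/XO. to 10

value(O../XXO/XO., X) = +1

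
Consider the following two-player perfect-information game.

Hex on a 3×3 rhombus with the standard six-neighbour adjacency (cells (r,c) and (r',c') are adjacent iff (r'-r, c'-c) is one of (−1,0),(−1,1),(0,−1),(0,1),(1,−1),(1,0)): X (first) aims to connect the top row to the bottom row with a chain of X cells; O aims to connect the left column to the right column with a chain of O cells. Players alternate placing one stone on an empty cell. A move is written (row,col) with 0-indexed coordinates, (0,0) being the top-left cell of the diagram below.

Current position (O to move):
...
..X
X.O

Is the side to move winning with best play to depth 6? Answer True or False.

[.../..X/X.O] O move#1: (0,0):-1/O../..X/X.O*, (0,1):-1/.O./..X/X.O, (0,2):-1/..O/..X/X.O, (1,0):-1/.../O.X/X.O, (1,1):-1/.../.OX/X.O, (2,1):-1/.../..X/XOO
[O../..X/X.O] X move#2: (0,1):+1/OX./..X/X.O*, (0,2):+1/O.X/..X/X.O, (1,0):+1/O../X.X/X.O, (1,1):+1/O../.XX/X.O, (2,1):+1/O../..X/XXO
[OX./..X/X.O] O move#3: (0,2):-1/OXO/..X/X.O*, (1,0):-1/OX./O.X/X.O, (1,1):-1/OX./.OX/X.O, (2,1):-1/OX./..X/XOO
[OXO/..X/X.O] X move#4: (1,0):+1/OXO/X.X/X.O*, (1,1):+1/OXO/.XX/X.O, (2,1):+1/OXO/..X/XXO
[OXO/X.X/X.O] end (terminal -1, O#5); searched .../..X/X.O to 6

O winning at [.../..X/X.O]: False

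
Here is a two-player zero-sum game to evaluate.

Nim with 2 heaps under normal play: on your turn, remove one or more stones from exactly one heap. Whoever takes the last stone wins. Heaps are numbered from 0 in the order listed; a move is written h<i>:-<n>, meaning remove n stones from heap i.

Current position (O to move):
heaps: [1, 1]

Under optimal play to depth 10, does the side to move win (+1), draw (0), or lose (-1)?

value((1,1), O) = -1

[(1,1)] O move#1: h0:-1:-1/(0,1)*, h1:-1:-1/(1,0)
[(0,1)] X move#2: h1:-1:+1/(0,0)*
[(0,0)] end (terminal -1, O#3); searched (1,1) to 10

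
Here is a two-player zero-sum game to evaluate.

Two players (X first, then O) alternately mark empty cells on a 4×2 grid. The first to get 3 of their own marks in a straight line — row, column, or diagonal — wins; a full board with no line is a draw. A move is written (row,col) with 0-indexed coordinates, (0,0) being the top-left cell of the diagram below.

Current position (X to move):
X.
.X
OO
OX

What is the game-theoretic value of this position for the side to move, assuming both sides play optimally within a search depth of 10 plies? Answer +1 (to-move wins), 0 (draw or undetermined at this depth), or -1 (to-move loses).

p1 X@[X./.X/OO/OX]: (0,1)[XX/.X/OO/OX]-1 (1,0)[X./XX/OO/OX]+0*
p2 O@[X./XX/OO/OX]: (0,1)[XO/XX/OO/OX]+0*
p3 X@[XO/XX/OO/OX] terminal +0; root [X./.X/OO/OX] d10

value(X./.X/OO/OX, X) = 0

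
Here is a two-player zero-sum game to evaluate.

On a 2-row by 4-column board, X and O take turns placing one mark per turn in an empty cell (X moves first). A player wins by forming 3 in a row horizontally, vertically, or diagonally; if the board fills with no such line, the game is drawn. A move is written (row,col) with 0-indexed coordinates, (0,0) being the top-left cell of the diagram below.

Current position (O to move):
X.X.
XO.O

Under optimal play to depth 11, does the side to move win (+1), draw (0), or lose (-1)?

value(X.X./XO.O, O) = +1

ply 1, O at X.X./XO.O | (0,1)=+0→XOX./XO.O; (0,3)=-1→X.XO/XO.O; (1,2)=+1→X.X./XOOO*
ply 2: X.X./XOOO is terminal -1 (X); from X.X./XO.O depth 11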